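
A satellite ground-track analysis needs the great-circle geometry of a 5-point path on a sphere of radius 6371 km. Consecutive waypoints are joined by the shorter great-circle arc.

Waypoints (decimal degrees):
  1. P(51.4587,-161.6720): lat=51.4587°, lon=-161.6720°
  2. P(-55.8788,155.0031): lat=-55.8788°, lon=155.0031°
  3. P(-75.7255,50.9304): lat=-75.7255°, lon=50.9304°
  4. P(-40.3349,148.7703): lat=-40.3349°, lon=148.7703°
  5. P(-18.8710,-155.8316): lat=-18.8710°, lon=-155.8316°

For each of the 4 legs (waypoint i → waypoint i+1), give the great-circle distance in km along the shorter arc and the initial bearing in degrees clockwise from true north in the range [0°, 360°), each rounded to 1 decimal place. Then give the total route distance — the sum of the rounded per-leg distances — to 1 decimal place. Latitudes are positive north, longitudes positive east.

Leg 1: dist=12582.5 km, bearing=204.7°
Leg 2: dist=4421.8 km, bearing=202.0°
Leg 3: dist=5894.8 km, bearing=109.0°
Leg 4: dist=5755.5 km, bearing=82.6°
Total: 28654.6 km

Leg 1: φ1=0.8981237, φ2=-0.9752690, Δφ=-1.8733928, Δλ=5.5270232 rad; a=sin²(Δφ/2)+cosφ1·cosφ2·sin²(Δλ/2)=0.6966254330; c=2·atan2(√a, √(1-a))=1.974960993; dist=6371·c=12582.476 ≈ 12582.5 km; running total=12582.5 km
Leg 1 bearing: y=sinΔλ·cosφ2=-0.38488399, x=cosφ1·sinφ2-sinφ1·cosφ2·cosΔλ=-0.83499585; θ=atan2(y, x)=-155.2531° <0 so +360° → 204.7469° ≈ 204.7°
Leg 2: φ1=-0.9752690, φ2=-1.3216593, Δφ=-0.3463903, Δλ=-1.8164113 rad; a=sin²(Δφ/2)+cosφ1·cosφ2·sin²(Δλ/2)=0.1156686862; c=2·atan2(√a, √(1-a))=0.694048583; dist=6371·c=4421.784 ≈ 4421.8 km; running total=17004.3 km
Leg 2 bearing: y=sinΔλ·cosφ2=-0.23916772, x=cosφ1·sinφ2-sinφ1·cosφ2·cosΔλ=-0.59325927; θ=atan2(y, x)=-158.0436° <0 so +360° → 201.9564° ≈ 202.0°
Leg 3: φ1=-1.3216593, φ2=-0.7039768, Δφ=0.6176825, Δλ=1.7076284 rad; a=sin²(Δφ/2)+cosφ1·cosφ2·sin²(Δλ/2)=0.1991835526; c=2·atan2(√a, √(1-a))=0.925252533; dist=6371·c=5894.784 ≈ 5894.8 km; running total=22899.1 km
Leg 3 bearing: y=sinΔλ·cosφ2=0.75514931, x=cosφ1·sinφ2-sinφ1·cosφ2·cosΔλ=-0.26036010; θ=atan2(y, x)=109.0232° ≈ 109.0°
Leg 4: φ1=-0.7039768, φ2=-0.3293611, Δφ=0.3746157, Δλ=-5.3163061 rad; a=sin²(Δφ/2)+cosφ1·cosφ2·sin²(Δλ/2)=0.1905234510; c=2·atan2(√a, √(1-a))=0.903387231; dist=6371·c=5755.480 ≈ 5755.5 km; running total=28654.6 km
Leg 4 bearing: y=sinΔλ·cosφ2=0.77887430, x=cosφ1·sinφ2-sinφ1·cosφ2·cosΔλ=0.10125160; θ=atan2(y, x)=82.5932° ≈ 82.6°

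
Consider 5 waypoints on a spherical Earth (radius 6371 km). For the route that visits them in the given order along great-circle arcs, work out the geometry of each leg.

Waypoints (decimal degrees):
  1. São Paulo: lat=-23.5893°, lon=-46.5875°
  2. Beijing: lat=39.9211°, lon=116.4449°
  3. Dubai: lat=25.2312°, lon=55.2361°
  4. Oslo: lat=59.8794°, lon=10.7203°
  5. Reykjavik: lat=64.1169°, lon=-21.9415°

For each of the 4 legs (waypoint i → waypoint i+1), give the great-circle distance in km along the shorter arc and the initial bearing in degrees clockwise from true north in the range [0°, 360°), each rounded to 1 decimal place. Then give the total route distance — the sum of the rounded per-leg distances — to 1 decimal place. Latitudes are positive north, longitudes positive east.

Leg 1: dist=17600.8 km, bearing=37.2°
Leg 2: dist=5846.4 km, bearing=273.4°
Leg 3: dist=5134.9 km, bearing=330.8°
Leg 4: dist=1747.3 km, bearing=299.6°
Total: 30329.4 km

Leg 1: φ1=-0.4117110, φ2=0.6967546, Δφ=1.1084656, Δλ=2.8454522 rad; a=sin²(Δφ/2)+cosφ1·cosφ2·sin²(Δλ/2)=0.9645272982; c=2·atan2(√a, √(1-a))=2.762645374; dist=6371·c=17600.814 ≈ 17600.8 km; running total=17600.8 km
Leg 1 bearing: y=sinΔλ·cosφ2=0.22381353, x=cosφ1·sinφ2-sinφ1·cosφ2·cosΔλ=0.29455910; θ=atan2(y, x)=37.2285° ≈ 37.2°
Leg 2: φ1=0.6967546, φ2=0.4403675, Δφ=-0.2563871, Δλ=-1.0682951 rad; a=sin²(Δφ/2)+cosφ1·cosφ2·sin²(Δλ/2)=0.1961597592; c=2·atan2(√a, √(1-a))=0.917659651; dist=6371·c=5846.410 ≈ 5846.4 km; running total=23447.2 km
Leg 2 bearing: y=sinΔλ·cosφ2=-0.79276962, x=cosφ1·sinφ2-sinφ1·cosφ2·cosΔλ=0.04733668; θ=atan2(y, x)=-86.5829° <0 so +360° → 273.4171° ≈ 273.4°
Leg 3: φ1=0.4403675, φ2=1.0450927, Δφ=0.6047252, Δλ=-0.7769473 rad; a=sin²(Δφ/2)+cosφ1·cosφ2·sin²(Δλ/2)=0.1537990188; c=2·atan2(√a, √(1-a))=0.805983501; dist=6371·c=5134.921 ≈ 5134.9 km; running total=28582.1 km
Leg 3 bearing: y=sinΔλ·cosφ2=-0.35183021, x=cosφ1·sinφ2-sinφ1·cosφ2·cosΔλ=0.62991668; θ=atan2(y, x)=-29.1849° <0 so +360° → 330.8151° ≈ 330.8°
Leg 4: φ1=1.0450927, φ2=1.1190510, Δφ=0.0739583, Δλ=-0.5700559 rad; a=sin²(Δφ/2)+cosφ1·cosφ2·sin²(Δλ/2)=0.0186870039; c=2·atan2(√a, √(1-a))=0.274259582; dist=6371·c=1747.308 ≈ 1747.3 km; running total=30329.4 km
Leg 4 bearing: y=sinΔλ·cosφ2=-0.23558961, x=cosφ1·sinφ2-sinφ1·cosφ2·cosΔλ=0.13359915; θ=atan2(y, x)=-60.4431° <0 so +360° → 299.5569° ≈ 299.6°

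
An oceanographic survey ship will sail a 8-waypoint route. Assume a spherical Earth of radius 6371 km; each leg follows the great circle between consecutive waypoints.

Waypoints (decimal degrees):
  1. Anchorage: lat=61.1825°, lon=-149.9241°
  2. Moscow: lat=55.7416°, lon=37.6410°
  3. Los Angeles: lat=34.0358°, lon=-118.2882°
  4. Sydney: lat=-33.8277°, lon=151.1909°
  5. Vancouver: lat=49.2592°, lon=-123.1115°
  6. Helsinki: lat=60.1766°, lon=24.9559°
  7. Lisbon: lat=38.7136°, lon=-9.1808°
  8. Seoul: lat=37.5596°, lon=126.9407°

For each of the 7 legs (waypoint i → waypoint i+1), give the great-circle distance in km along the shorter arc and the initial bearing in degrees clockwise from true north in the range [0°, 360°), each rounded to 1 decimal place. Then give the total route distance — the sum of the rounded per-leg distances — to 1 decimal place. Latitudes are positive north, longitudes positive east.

Leg 1: φ1=1.0678361, φ2=0.9728745, Δφ=-0.0949616, Δλ=3.2736286 rad; a=sin²(Δφ/2)+cosφ1·cosφ2·sin²(Δλ/2)=0.2724142161; c=2·atan2(√a, √(1-a))=1.098231437; dist=6371·c=6996.832 ≈ 6996.8 km; running total=6996.8 km
Leg 1 bearing: y=sinΔλ·cosφ2=-0.07411068, x=cosφ1·sinφ2-sinφ1·cosφ2·cosΔλ=0.88731418; θ=atan2(y, x)=-4.7744° <0 so +360° → 355.2256° ≈ 355.2°
Leg 2: φ1=0.9728745, φ2=0.5940368, Δφ=-0.3788377, Δλ=-2.7214779 rad; a=sin²(Δφ/2)+cosφ1·cosφ2·sin²(Δλ/2)=0.4816600598; c=2·atan2(√a, √(1-a))=1.534108217; dist=6371·c=9773.803 ≈ 9773.8 km; running total=16770.6 km
Leg 2 bearing: y=sinΔλ·cosφ2=-0.33799300, x=cosφ1·sinφ2-sinφ1·cosφ2·cosΔλ=0.94043358; θ=atan2(y, x)=-19.7685° <0 so +360° → 340.2315° ≈ 340.2°
Leg 3: φ1=0.5940368, φ2=-0.5904047, Δφ=-1.1844415, Δλ=4.7032976 rad; a=sin²(Δφ/2)+cosφ1·cosφ2·sin²(Δλ/2)=0.6589239857; c=2·atan2(√a, √(1-a))=1.894255215; dist=6371·c=12068.300 ≈ 12068.3 km; running total=28838.9 km
Leg 3 bearing: y=sinΔλ·cosφ2=-0.83068110, x=cosφ1·sinφ2-sinφ1·cosφ2·cosΔλ=-0.45710128; θ=atan2(y, x)=-118.8228° <0 so +360° → 241.1772° ≈ 241.2°
Leg 4: φ1=-0.5904047, φ2=0.8597352, Δφ=1.4501400, Δλ=-4.7874800 rad; a=sin²(Δφ/2)+cosφ1·cosφ2·sin²(Δλ/2)=0.6905599344; c=2·atan2(√a, √(1-a))=1.961803612; dist=6371·c=12498.651 ≈ 12498.7 km; running total=41337.6 km
Leg 4 bearing: y=sinΔλ·cosφ2=0.65079896, x=cosφ1·sinφ2-sinφ1·cosφ2·cosΔλ=0.65666457; θ=atan2(y, x)=44.7430° ≈ 44.7°
Leg 5: φ1=0.8597352, φ2=1.0502798, Δφ=0.1905446, Δλ=2.5842636 rad; a=sin²(Δφ/2)+cosφ1·cosφ2·sin²(Δλ/2)=0.3090659350; c=2·atan2(√a, √(1-a))=1.178979561; dist=6371·c=7511.279 ≈ 7511.3 km; running total=48848.9 km
Leg 5 bearing: y=sinΔλ·cosφ2=0.26304754, x=cosφ1·sinφ2-sinφ1·cosφ2·cosΔλ=0.88599251; θ=atan2(y, x)=16.5359° ≈ 16.5°
Leg 6: φ1=1.0502798, φ2=0.6756798, Δφ=-0.3746000, Δλ=-0.5957978 rad; a=sin²(Δφ/2)+cosφ1·cosφ2·sin²(Δλ/2)=0.0681038225; c=2·atan2(√a, √(1-a))=0.528047746; dist=6371·c=3364.192 ≈ 3364.2 km; running total=52213.1 km
Leg 6 bearing: y=sinΔλ·cosφ2=-0.43787028, x=cosφ1·sinφ2-sinφ1·cosφ2·cosΔλ=-0.24926369; θ=atan2(y, x)=-119.6513° <0 so +360° → 240.3487° ≈ 240.3°
Leg 7: φ1=0.6756798, φ2=0.6555387, Δφ=-0.0201411, Δλ=2.3757684 rad; a=sin²(Δφ/2)+cosφ1·cosφ2·sin²(Δλ/2)=0.5323008982; c=2·atan2(√a, √(1-a))=1.635443143; dist=6371·c=10419.408 ≈ 10419.4 km; running total=62632.5 km
Leg 7 bearing: y=sinΔλ·cosφ2=0.54945889, x=cosφ1·sinφ2-sinφ1·cosφ2·cosΔλ=0.83301953; θ=atan2(y, x)=33.4088° ≈ 33.4°

Leg 1: dist=6996.8 km, bearing=355.2°
Leg 2: dist=9773.8 km, bearing=340.2°
Leg 3: dist=12068.3 km, bearing=241.2°
Leg 4: dist=12498.7 km, bearing=44.7°
Leg 5: dist=7511.3 km, bearing=16.5°
Leg 6: dist=3364.2 km, bearing=240.3°
Leg 7: dist=10419.4 km, bearing=33.4°
Total: 62632.5 km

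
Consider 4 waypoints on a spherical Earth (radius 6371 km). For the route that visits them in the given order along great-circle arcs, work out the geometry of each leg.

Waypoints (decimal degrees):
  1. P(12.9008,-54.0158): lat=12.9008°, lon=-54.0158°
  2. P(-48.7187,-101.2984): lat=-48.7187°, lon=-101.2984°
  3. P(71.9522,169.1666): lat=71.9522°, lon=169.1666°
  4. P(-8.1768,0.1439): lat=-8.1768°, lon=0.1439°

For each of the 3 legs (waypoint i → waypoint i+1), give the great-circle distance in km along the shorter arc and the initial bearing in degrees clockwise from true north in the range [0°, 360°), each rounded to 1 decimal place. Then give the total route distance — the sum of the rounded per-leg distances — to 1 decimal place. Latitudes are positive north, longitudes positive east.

Leg 1: φ1=0.2251614, φ2=-0.8503017, Δφ=-1.0754632, Δλ=-0.8252370 rad; a=sin²(Δφ/2)+cosφ1·cosφ2·sin²(Δλ/2)=0.3657540710; c=2·atan2(√a, √(1-a))=1.298969267; dist=6371·c=8275.733 ≈ 8275.7 km; running total=8275.7 km
Leg 1 bearing: y=sinΔλ·cosφ2=-0.48472874, x=cosφ1·sinφ2-sinφ1·cosφ2·cosΔλ=-0.83243629; θ=atan2(y, x)=-149.7877° <0 so +360° → 210.2123° ≈ 210.2°
Leg 2: φ1=-0.8503017, φ2=1.2558028, Δφ=2.1061045, Δλ=4.7205048 rad; a=sin²(Δφ/2)+cosφ1·cosφ2·sin²(Δλ/2)=0.8564233267; c=2·atan2(√a, √(1-a))=2.364345202; dist=6371·c=15063.243 ≈ 15063.2 km; running total=23338.9 km
Leg 2 bearing: y=sinΔλ·cosφ2=-0.30980012, x=cosφ1·sinφ2-sinφ1·cosφ2·cosΔλ=0.62918482; θ=atan2(y, x)=-26.2149° <0 so +360° → 333.7851° ≈ 333.8°
Leg 3: φ1=1.2558028, φ2=-0.1427121, Δφ=-1.3985149, Δλ=-2.9500026 rad; a=sin²(Δφ/2)+cosφ1·cosφ2·sin²(Δλ/2)=0.7181399939; c=2·atan2(√a, √(1-a))=2.022256621; dist=6371·c=12883.797 ≈ 12883.8 km; running total=36222.7 km
Leg 3 bearing: y=sinΔλ·cosφ2=-0.18848424, x=cosφ1·sinφ2-sinφ1·cosφ2·cosΔλ=0.87984855; θ=atan2(y, x)=-12.0913° <0 so +360° → 347.9087° ≈ 347.9°

Leg 1: dist=8275.7 km, bearing=210.2°
Leg 2: dist=15063.2 km, bearing=333.8°
Leg 3: dist=12883.8 km, bearing=347.9°
Total: 36222.7 km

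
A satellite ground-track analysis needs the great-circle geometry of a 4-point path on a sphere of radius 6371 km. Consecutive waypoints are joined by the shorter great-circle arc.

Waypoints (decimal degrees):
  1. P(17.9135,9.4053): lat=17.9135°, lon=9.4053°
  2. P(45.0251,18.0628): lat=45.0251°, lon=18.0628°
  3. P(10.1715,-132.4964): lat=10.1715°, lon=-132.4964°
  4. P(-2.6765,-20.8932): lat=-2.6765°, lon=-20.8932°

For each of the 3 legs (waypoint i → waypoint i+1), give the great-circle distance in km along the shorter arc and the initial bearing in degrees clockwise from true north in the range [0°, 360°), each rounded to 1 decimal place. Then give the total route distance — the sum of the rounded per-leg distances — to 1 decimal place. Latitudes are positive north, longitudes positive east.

Leg 1: φ1=0.3126496, φ2=0.7858362, Δφ=0.4731867, Δλ=0.1511019 rad; a=sin²(Δφ/2)+cosφ1·cosφ2·sin²(Δλ/2)=0.0587712029; c=2·atan2(√a, √(1-a))=0.489734892; dist=6371·c=3120.101 ≈ 3120.1 km; running total=3120.1 km
Leg 1 bearing: y=sinΔλ·cosφ2=0.10639241, x=cosφ1·sinφ2-sinφ1·cosφ2·cosΔλ=0.45820219; θ=atan2(y, x)=13.0722° ≈ 13.1°
Leg 2: φ1=0.7858362, φ2=0.1775262, Δφ=-0.6083101, Δλ=-2.6277538 rad; a=sin²(Δφ/2)+cosφ1·cosφ2·sin²(Δλ/2)=0.7404619315; c=2·atan2(√a, √(1-a))=2.072504456; dist=6371·c=13203.926 ≈ 13203.9 km; running total=16324.0 km
Leg 2 bearing: y=sinΔλ·cosφ2=-0.48379901, x=cosφ1·sinφ2-sinφ1·cosφ2·cosΔλ=0.73119816; θ=atan2(y, x)=-33.4907° <0 so +360° → 326.5093° ≈ 326.5°
Leg 3: φ1=0.1775262, φ2=-0.0467137, Δφ=-0.2242399, Δλ=1.9478433 rad; a=sin²(Δφ/2)+cosφ1·cosφ2·sin²(Δλ/2)=0.6851205771; c=2·atan2(√a, √(1-a))=1.950064937; dist=6371·c=12423.864 ≈ 12423.9 km; running total=28747.9 km
Leg 3 bearing: y=sinΔλ·cosφ2=0.92874166, x=cosφ1·sinφ2-sinφ1·cosφ2·cosΔλ=0.01898441; θ=atan2(y, x)=88.8290° ≈ 88.8°

Leg 1: dist=3120.1 km, bearing=13.1°
Leg 2: dist=13203.9 km, bearing=326.5°
Leg 3: dist=12423.9 km, bearing=88.8°
Total: 28747.9 km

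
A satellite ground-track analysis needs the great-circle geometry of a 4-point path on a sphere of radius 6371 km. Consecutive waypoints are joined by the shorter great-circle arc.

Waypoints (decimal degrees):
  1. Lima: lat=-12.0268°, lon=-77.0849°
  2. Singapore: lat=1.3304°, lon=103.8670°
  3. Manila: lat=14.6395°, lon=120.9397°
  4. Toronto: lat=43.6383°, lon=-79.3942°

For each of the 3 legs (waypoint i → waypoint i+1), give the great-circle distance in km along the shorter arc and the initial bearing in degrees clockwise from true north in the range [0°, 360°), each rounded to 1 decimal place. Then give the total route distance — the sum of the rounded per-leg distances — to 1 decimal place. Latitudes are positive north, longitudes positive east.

Leg 1: dist=18821.1 km, bearing=185.1°
Leg 2: dist=2389.0 km, bearing=50.9°
Leg 3: dist=13213.0 km, bearing=16.7°
Total: 34423.1 km

Leg 1: φ1=-0.2099073, φ2=0.0232199, Δφ=0.2331271, Δλ=3.1582064 rad; a=sin²(Δφ/2)+cosφ1·cosφ2·sin²(Δλ/2)=0.9912447601; c=2·atan2(√a, √(1-a))=2.954179620; dist=6371·c=18821.078 ≈ 18821.1 km; running total=18821.1 km
Leg 1 bearing: y=sinΔλ·cosφ2=-0.01660855, x=cosφ1·sinφ2-sinφ1·cosφ2·cosΔλ=-0.18557613; θ=atan2(y, x)=-174.8858° <0 so +360° → 185.1142° ≈ 185.1°
Leg 2: φ1=0.0232199, φ2=0.2555075, Δφ=0.2322876, Δλ=0.2979748 rad; a=sin²(Δφ/2)+cosφ1·cosφ2·sin²(Δλ/2)=0.0347412734; c=2·atan2(√a, √(1-a))=0.374973158; dist=6371·c=2388.954 ≈ 2389.0 km; running total=21210.1 km
Leg 2 bearing: y=sinΔλ·cosφ2=0.28405370, x=cosφ1·sinφ2-sinφ1·cosφ2·cosΔλ=0.23119422; θ=atan2(y, x)=50.8575° ≈ 50.9°
Leg 3: φ1=0.2555075, φ2=0.7616320, Δφ=0.5061245, Δλ=-3.4964862 rad; a=sin²(Δφ/2)+cosφ1·cosφ2·sin²(Δλ/2)=0.7410831432; c=2·atan2(√a, √(1-a))=2.073922066; dist=6371·c=13212.957 ≈ 13213.0 km; running total=34423.1 km
Leg 3 bearing: y=sinΔλ·cosφ2=0.25148260, x=cosφ1·sinφ2-sinφ1·cosφ2·cosΔλ=0.83920925; θ=atan2(y, x)=16.6817° ≈ 16.7°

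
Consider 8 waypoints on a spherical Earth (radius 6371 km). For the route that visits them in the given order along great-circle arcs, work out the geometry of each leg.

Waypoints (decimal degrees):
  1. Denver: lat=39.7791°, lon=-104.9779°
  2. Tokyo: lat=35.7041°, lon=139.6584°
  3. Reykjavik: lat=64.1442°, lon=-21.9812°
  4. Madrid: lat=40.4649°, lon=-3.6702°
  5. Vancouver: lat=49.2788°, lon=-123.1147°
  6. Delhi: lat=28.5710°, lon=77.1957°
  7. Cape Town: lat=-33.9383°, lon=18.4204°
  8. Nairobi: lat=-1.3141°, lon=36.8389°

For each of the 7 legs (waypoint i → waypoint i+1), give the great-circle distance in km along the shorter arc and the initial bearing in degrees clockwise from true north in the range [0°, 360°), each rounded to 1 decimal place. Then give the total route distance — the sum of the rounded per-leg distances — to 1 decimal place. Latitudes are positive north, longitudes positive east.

Leg 1: φ1=0.6942763, φ2=0.6231541, Δφ=-0.0711222, Δλ=4.2697089 rad; a=sin²(Δφ/2)+cosφ1·cosφ2·sin²(Δλ/2)=0.4469617074; c=2·atan2(√a, √(1-a))=1.464519794; dist=6371·c=9330.456 ≈ 9330.5 km; running total=9330.5 km
Leg 1 bearing: y=sinΔλ·cosφ2=-0.73376652, x=cosφ1·sinφ2-sinφ1·cosφ2·cosΔλ=0.67106964; θ=atan2(y, x)=-47.5554° <0 so +360° → 312.4446° ≈ 312.4°
Leg 2: φ1=0.6231541, φ2=1.1195275, Δφ=0.4963734, Δλ=-2.8211432 rad; a=sin²(Δφ/2)+cosφ1·cosφ2·sin²(Δλ/2)=0.4054660584; c=2·atan2(√a, √(1-a))=1.380583504; dist=6371·c=8795.698 ≈ 8795.7 km; running total=18126.2 km
Leg 2 bearing: y=sinΔλ·cosφ2=-0.13737094, x=cosφ1·sinφ2-sinφ1·cosφ2·cosΔλ=0.97230785; θ=atan2(y, x)=-8.0417° <0 so +360° → 351.9583° ≈ 352.0°
Leg 3: φ1=1.1195275, φ2=0.7062457, Δφ=-0.4132817, Δλ=0.3195872 rad; a=sin²(Δφ/2)+cosφ1·cosφ2·sin²(Δλ/2)=0.0504962480; c=2·atan2(√a, √(1-a))=0.453298429; dist=6371·c=2887.964 ≈ 2888.0 km; running total=21014.2 km
Leg 3 bearing: y=sinΔλ·cosφ2=0.23902529, x=cosφ1·sinφ2-sinφ1·cosφ2·cosΔλ=-0.36695016; θ=atan2(y, x)=146.9204° ≈ 146.9°
Leg 4: φ1=0.7062457, φ2=0.8600773, Δφ=0.1538316, Δλ=-2.0846998 rad; a=sin²(Δφ/2)+cosφ1·cosφ2·sin²(Δλ/2)=0.3760640731; c=2·atan2(√a, √(1-a))=1.320313390; dist=6371·c=8411.717 ≈ 8411.7 km; running total=29425.9 km
Leg 4 bearing: y=sinΔλ·cosφ2=-0.56811258, x=cosφ1·sinφ2-sinφ1·cosφ2·cosΔλ=0.78473412; θ=atan2(y, x)=-35.9029° <0 so +360° → 324.0971° ≈ 324.1°
Leg 5: φ1=0.8600773, φ2=0.4986580, Δφ=-0.3614193, Δλ=3.4960760 rad; a=sin²(Δφ/2)+cosφ1·cosφ2·sin²(Δλ/2)=0.5874267235; c=2·atan2(√a, √(1-a))=1.746553247; dist=6371·c=11127.291 ≈ 11127.3 km; running total=40553.2 km
Leg 5 bearing: y=sinΔλ·cosφ2=-0.30483712, x=cosφ1·sinφ2-sinφ1·cosφ2·cosΔλ=0.93621611; θ=atan2(y, x)=-18.0355° <0 so +360° → 341.9645° ≈ 342.0°
Leg 6: φ1=0.4986580, φ2=-0.5923351, Δφ=-1.0909931, Δλ=-1.0258225 rad; a=sin²(Δφ/2)+cosφ1·cosφ2·sin²(Δλ/2)=0.4446485540; c=2·atan2(√a, √(1-a))=1.459866066; dist=6371·c=9300.807 ≈ 9300.8 km; running total=49854.0 km
Leg 6 bearing: y=sinΔλ·cosφ2=-0.70945844, x=cosφ1·sinφ2-sinφ1·cosφ2·cosΔλ=-0.69599827; θ=atan2(y, x)=-134.4513° <0 so +360° → 225.5487° ≈ 225.5°
Leg 7: φ1=-0.5923351, φ2=-0.0229354, Δφ=0.5693997, Δλ=0.3214635 rad; a=sin²(Δφ/2)+cosφ1·cosφ2·sin²(Δλ/2)=0.1001315631; c=2·atan2(√a, √(1-a))=0.643939524; dist=6371·c=4102.539 ≈ 4102.5 km; running total=53956.5 km
Leg 7 bearing: y=sinΔλ·cosφ2=0.31587230, x=cosφ1·sinφ2-sinφ1·cosφ2·cosΔλ=0.51053464; θ=atan2(y, x)=31.7454° ≈ 31.7°

Leg 1: dist=9330.5 km, bearing=312.4°
Leg 2: dist=8795.7 km, bearing=352.0°
Leg 3: dist=2888.0 km, bearing=146.9°
Leg 4: dist=8411.7 km, bearing=324.1°
Leg 5: dist=11127.3 km, bearing=342.0°
Leg 6: dist=9300.8 km, bearing=225.5°
Leg 7: dist=4102.5 km, bearing=31.7°
Total: 53956.5 km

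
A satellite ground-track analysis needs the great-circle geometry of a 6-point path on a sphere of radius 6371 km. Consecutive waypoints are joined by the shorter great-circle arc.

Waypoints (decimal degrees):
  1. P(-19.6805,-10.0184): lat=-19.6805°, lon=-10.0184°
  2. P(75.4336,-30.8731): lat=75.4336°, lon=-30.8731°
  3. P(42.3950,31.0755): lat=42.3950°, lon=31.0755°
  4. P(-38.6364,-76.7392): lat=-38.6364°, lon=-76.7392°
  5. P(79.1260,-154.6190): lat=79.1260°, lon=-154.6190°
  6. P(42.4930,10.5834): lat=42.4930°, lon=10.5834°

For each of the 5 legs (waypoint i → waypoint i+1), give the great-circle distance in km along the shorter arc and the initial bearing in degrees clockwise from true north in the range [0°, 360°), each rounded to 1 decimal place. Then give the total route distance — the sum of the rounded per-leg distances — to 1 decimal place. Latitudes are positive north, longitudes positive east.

Leg 1: φ1=-0.3434895, φ2=1.3165647, Δφ=1.6600542, Δλ=-0.3639832 rad; a=sin²(Δφ/2)+cosφ1·cosφ2·sin²(Δλ/2)=0.5523268764; c=2·atan2(√a, √(1-a))=1.675642062; dist=6371·c=10675.516 ≈ 10675.5 km; running total=10675.5 km
Leg 1 bearing: y=sinΔλ·cosφ2=-0.08953447, x=cosφ1·sinφ2-sinφ1·cosφ2·cosΔλ=0.99047018; θ=atan2(y, x)=-5.1653° <0 so +360° → 354.8347° ≈ 354.8°
Leg 2: φ1=1.3165647, φ2=0.7399323, Δφ=-0.5766324, Δλ=1.0812070 rad; a=sin²(Δφ/2)+cosφ1·cosφ2·sin²(Δλ/2)=0.1300442846; c=2·atan2(√a, √(1-a))=0.737857639; dist=6371·c=4700.891 ≈ 4700.9 km; running total=15376.4 km
Leg 2 bearing: y=sinΔλ·cosφ2=0.65175802, x=cosφ1·sinφ2-sinφ1·cosφ2·cosΔλ=-0.16656096; θ=atan2(y, x)=104.3355° ≈ 104.3°
Leg 3: φ1=0.7399323, φ2=-0.6743324, Δφ=-1.4142647, Δλ=-1.8817215 rad; a=sin²(Δφ/2)+cosφ1·cosφ2·sin²(Δλ/2)=0.7987328388; c=2·atan2(√a, √(1-a))=2.211133282; dist=6371·c=14087.130 ≈ 14087.1 km; running total=29463.5 km
Leg 3 bearing: y=sinΔλ·cosφ2=-0.74366980, x=cosφ1·sinφ2-sinφ1·cosφ2·cosΔλ=-0.29998333; θ=atan2(y, x)=-111.9683° <0 so +360° → 248.0317° ≈ 248.0°
Leg 4: φ1=-0.6743324, φ2=1.3810092, Δφ=2.0553416, Δλ=-1.3592589 rad; a=sin²(Δφ/2)+cosφ1·cosφ2·sin²(Δλ/2)=0.7911124907; c=2·atan2(√a, √(1-a))=2.192259006; dist=6371·c=13966.882 ≈ 13966.9 km; running total=43430.4 km
Leg 4 bearing: y=sinΔλ·cosφ2=-0.18444468, x=cosφ1·sinφ2-sinφ1·cosφ2·cosΔλ=0.79182967; θ=atan2(y, x)=-13.1124° <0 so +360° → 346.8876° ≈ 346.9°
Leg 5: φ1=1.3810092, φ2=0.7416428, Δφ=-0.6393665, Δλ=2.8833258 rad; a=sin²(Δφ/2)+cosφ1·cosφ2·sin²(Δλ/2)=0.2355591040; c=2·atan2(√a, √(1-a))=1.013513864; dist=6371·c=6457.097 ≈ 6457.1 km; running total=49887.5 km
Leg 5 bearing: y=sinΔλ·cosφ2=0.18832559, x=cosφ1·sinφ2-sinφ1·cosφ2·cosΔλ=0.82753702; θ=atan2(y, x)=12.8207° ≈ 12.8°

Leg 1: dist=10675.5 km, bearing=354.8°
Leg 2: dist=4700.9 km, bearing=104.3°
Leg 3: dist=14087.1 km, bearing=248.0°
Leg 4: dist=13966.9 km, bearing=346.9°
Leg 5: dist=6457.1 km, bearing=12.8°
Total: 49887.5 km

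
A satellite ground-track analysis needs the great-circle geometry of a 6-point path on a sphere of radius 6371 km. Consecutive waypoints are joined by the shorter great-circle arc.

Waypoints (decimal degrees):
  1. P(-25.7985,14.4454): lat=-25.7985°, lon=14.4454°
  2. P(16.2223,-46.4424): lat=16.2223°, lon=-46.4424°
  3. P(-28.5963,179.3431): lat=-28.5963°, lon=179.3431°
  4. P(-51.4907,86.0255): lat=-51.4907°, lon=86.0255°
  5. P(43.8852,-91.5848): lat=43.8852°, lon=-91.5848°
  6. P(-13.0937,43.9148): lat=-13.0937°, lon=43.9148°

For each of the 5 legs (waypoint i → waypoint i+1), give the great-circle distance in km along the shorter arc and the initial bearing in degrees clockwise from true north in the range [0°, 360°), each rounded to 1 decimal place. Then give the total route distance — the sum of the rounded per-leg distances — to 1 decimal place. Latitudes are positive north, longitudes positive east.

Leg 1: φ1=-0.4502688, φ2=0.2831325, Δφ=0.7334013, Δλ=-1.0626926 rad; a=sin²(Δφ/2)+cosφ1·cosφ2·sin²(Δλ/2)=0.3504959591; c=2·atan2(√a, √(1-a))=1.267143316; dist=6371·c=8072.970 ≈ 8073.0 km; running total=8073.0 km
Leg 1 bearing: y=sinΔλ·cosφ2=-0.83888355, x=cosφ1·sinφ2-sinφ1·cosφ2·cosΔλ=0.45482804; θ=atan2(y, x)=-61.5342° <0 so +360° → 298.4658° ≈ 298.5°
Leg 2: φ1=0.2831325, φ2=-0.4990996, Δφ=-0.7822321, Δλ=3.9407004 rad; a=sin²(Δφ/2)+cosφ1·cosφ2·sin²(Δλ/2)=0.8608079231; c=2·atan2(√a, √(1-a))=2.376929863; dist=6371·c=15143.420 ≈ 15143.4 km; running total=23216.4 km
Leg 2 bearing: y=sinΔλ·cosφ2=-0.62930254, x=cosφ1·sinφ2-sinφ1·cosφ2·cosΔλ=-0.28852883; θ=atan2(y, x)=-114.6310° <0 so +360° → 245.3690° ≈ 245.4°
Leg 3: φ1=-0.4990996, φ2=-0.8986822, Δφ=-0.3995827, Δλ=-1.6286994 rad; a=sin²(Δφ/2)+cosφ1·cosφ2·sin²(Δλ/2)=0.3285509014; c=2·atan2(√a, √(1-a))=1.220795912; dist=6371·c=7777.691 ≈ 7777.7 km; running total=30994.1 km
Leg 3 bearing: y=sinΔλ·cosφ2=-0.62159816, x=cosφ1·sinφ2-sinφ1·cosφ2·cosΔλ=-0.70429862; θ=atan2(y, x)=-138.5691° <0 so +360° → 221.4309° ≈ 221.4°
Leg 4: φ1=-0.8986822, φ2=0.7659412, Δφ=1.6646235, Δλ=-3.0998845 rad; a=sin²(Δφ/2)+cosφ1·cosφ2·sin²(Δλ/2)=0.9954062876; c=2·atan2(√a, √(1-a))=3.005934793; dist=6371·c=19150.811 ≈ 19150.8 km; running total=50144.9 km
Leg 4 bearing: y=sinΔλ·cosφ2=-0.03005160, x=cosφ1·sinφ2-sinφ1·cosφ2·cosΔλ=-0.13186107; θ=atan2(y, x)=-167.1614° <0 so +360° → 192.8386° ≈ 192.8°
Leg 5: φ1=0.7659412, φ2=-0.2285282, Δφ=-0.9944694, Δλ=2.3649142 rad; a=sin²(Δφ/2)+cosφ1·cosφ2·sin²(Δλ/2)=0.8288682838; c=2·atan2(√a, √(1-a))=2.288606234; dist=6371·c=14580.710 ≈ 14580.7 km; running total=64725.6 km
Leg 5 bearing: y=sinΔλ·cosφ2=0.68269109, x=cosφ1·sinφ2-sinφ1·cosφ2·cosΔλ=0.31830093; θ=atan2(y, x)=65.0030° ≈ 65.0°

Leg 1: dist=8073.0 km, bearing=298.5°
Leg 2: dist=15143.4 km, bearing=245.4°
Leg 3: dist=7777.7 km, bearing=221.4°
Leg 4: dist=19150.8 km, bearing=192.8°
Leg 5: dist=14580.7 km, bearing=65.0°
Total: 64725.6 km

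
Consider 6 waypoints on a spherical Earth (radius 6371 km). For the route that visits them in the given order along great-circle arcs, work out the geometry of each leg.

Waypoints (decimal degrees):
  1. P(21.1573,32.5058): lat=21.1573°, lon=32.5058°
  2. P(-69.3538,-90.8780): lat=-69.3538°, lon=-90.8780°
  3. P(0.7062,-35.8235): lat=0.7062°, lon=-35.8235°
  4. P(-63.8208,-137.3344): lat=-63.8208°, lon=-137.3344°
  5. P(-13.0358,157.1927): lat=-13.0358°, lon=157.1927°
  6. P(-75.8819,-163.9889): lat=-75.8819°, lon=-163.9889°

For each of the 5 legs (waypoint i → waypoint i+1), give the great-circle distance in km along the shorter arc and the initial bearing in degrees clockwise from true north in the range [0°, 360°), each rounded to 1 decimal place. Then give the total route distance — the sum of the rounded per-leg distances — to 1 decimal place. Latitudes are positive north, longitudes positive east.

Leg 1: dist=13481.7 km, bearing=200.1°
Leg 2: dist=8786.9 km, bearing=56.6°
Leg 3: dist=10639.9 km, bearing=205.7°
Leg 4: dist=7518.3 km, bearing=286.6°
Leg 5: dist=7358.7 km, bearing=170.4°
Total: 47785.5 km

Leg 1: φ1=0.3692645, φ2=-1.2104522, Δφ=-1.5797167, Δλ=-2.1534536 rad; a=sin²(Δφ/2)+cosφ1·cosφ2·sin²(Δλ/2)=0.7593427345; c=2·atan2(√a, √(1-a))=2.116109033; dist=6371·c=13481.731 ≈ 13481.7 km; running total=13481.7 km
Leg 1 bearing: y=sinΔλ·cosφ2=-0.29441915, x=cosφ1·sinφ2-sinφ1·cosφ2·cosΔλ=-0.80267225; θ=atan2(y, x)=-159.8570° <0 so +360° → 200.1430° ≈ 200.1°
Leg 2: φ1=-1.2104522, φ2=0.0123255, Δφ=1.2227777, Δλ=0.9608823 rad; a=sin²(Δφ/2)+cosφ1·cosφ2·sin²(Δλ/2)=0.4047914263; c=2·atan2(√a, √(1-a))=1.379209276; dist=6371·c=8786.942 ≈ 8786.9 km; running total=22268.6 km
Leg 2 bearing: y=sinΔλ·cosφ2=0.81963500, x=cosφ1·sinφ2-sinφ1·cosφ2·cosΔλ=0.54031452; θ=atan2(y, x)=56.6066° ≈ 56.6°
Leg 3: φ1=0.0123255, φ2=-1.1138831, Δφ=-1.1262086, Δλ=-1.7716994 rad; a=sin²(Δφ/2)+cosφ1·cosφ2·sin²(Δλ/2)=0.5495467935; c=2·atan2(√a, √(1-a))=1.670052810; dist=6371·c=10639.906 ≈ 10639.9 km; running total=32908.5 km
Leg 3 bearing: y=sinΔλ·cosφ2=-0.43230653, x=cosφ1·sinφ2-sinφ1·cosφ2·cosΔλ=-0.89626532; θ=atan2(y, x)=-154.2500° <0 so +360° → 205.74997° ≈ 205.7°
Leg 4: φ1=-1.1138831, φ2=-0.2275176, Δφ=0.8863655, Δλ=5.1404676 rad; a=sin²(Δφ/2)+cosφ1·cosφ2·sin²(Δλ/2)=0.3095769538; c=2·atan2(√a, √(1-a))=1.180085150; dist=6371·c=7518.322 ≈ 7518.3 km; running total=40426.8 km
Leg 4 bearing: y=sinΔλ·cosφ2=-0.88631976, x=cosφ1·sinφ2-sinφ1·cosφ2·cosΔλ=0.26342653; θ=atan2(y, x)=-73.4473° <0 so +360° → 286.5527° ≈ 286.6°
Leg 5: φ1=-0.2275176, φ2=-1.3243890, Δφ=-1.0968714, Δλ=-5.6056764 rad; a=sin²(Δφ/2)+cosφ1·cosφ2·sin²(Δλ/2)=0.2980513872; c=2·atan2(√a, √(1-a))=1.155023293; dist=6371·c=7358.653 ≈ 7358.7 km; running total=47785.5 km
Leg 5 bearing: y=sinΔλ·cosφ2=0.15290311, x=cosφ1·sinφ2-sinφ1·cosφ2·cosΔλ=-0.90193551; θ=atan2(y, x)=170.3783° ≈ 170.4°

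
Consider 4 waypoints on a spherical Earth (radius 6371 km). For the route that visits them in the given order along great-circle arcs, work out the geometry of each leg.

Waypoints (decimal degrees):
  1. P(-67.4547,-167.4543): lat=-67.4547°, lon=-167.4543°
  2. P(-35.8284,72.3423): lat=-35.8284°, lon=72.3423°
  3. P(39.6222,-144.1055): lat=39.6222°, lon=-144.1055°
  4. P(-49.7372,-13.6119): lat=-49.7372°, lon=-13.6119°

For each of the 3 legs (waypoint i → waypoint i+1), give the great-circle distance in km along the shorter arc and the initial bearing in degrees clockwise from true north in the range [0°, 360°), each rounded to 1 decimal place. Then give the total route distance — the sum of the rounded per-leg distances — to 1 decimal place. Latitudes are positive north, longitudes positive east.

Leg 1: φ1=-1.1773066, φ2=-0.6253235, Δφ=0.5519831, Δλ=4.1852402 rad; a=sin²(Δφ/2)+cosφ1·cosφ2·sin²(Δλ/2)=0.3078805699; c=2·atan2(√a, √(1-a))=1.176413074; dist=6371·c=7494.928 ≈ 7494.9 km; running total=7494.9 km
Leg 1 bearing: y=sinΔλ·cosφ2=-0.70070714, x=cosφ1·sinφ2-sinφ1·cosφ2·cosΔλ=-0.60114059; θ=atan2(y, x)=-130.6265° <0 so +360° → 229.3735° ≈ 229.4°
Leg 2: φ1=-0.6253235, φ2=0.6915378, Δφ=1.3168614, Δλ=-3.7777268 rad; a=sin²(Δφ/2)+cosφ1·cosφ2·sin²(Δλ/2)=0.9378265940; c=2·atan2(√a, √(1-a))=2.637583012; dist=6371·c=16804.041 ≈ 16804.0 km; running total=24298.9 km
Leg 2 bearing: y=sinΔλ·cosφ2=0.45760759, x=cosφ1·sinφ2-sinφ1·cosφ2·cosΔλ=0.15435929; θ=atan2(y, x)=71.3598° ≈ 71.4°
Leg 3: φ1=0.6915378, φ2=-0.8680779, Δφ=-1.5596157, Δλ=2.2775430 rad; a=sin²(Δφ/2)+cosφ1·cosφ2·sin²(Δλ/2)=0.9049518004; c=2·atan2(√a, √(1-a))=2.514784077; dist=6371·c=16021.689 ≈ 16021.7 km; running total=40320.6 km
Leg 3 bearing: y=sinΔλ·cosφ2=0.49149305, x=cosφ1·sinφ2-sinφ1·cosφ2·cosΔλ=-0.32014174; θ=atan2(y, x)=123.0788° ≈ 123.1°

Leg 1: dist=7494.9 km, bearing=229.4°
Leg 2: dist=16804.0 km, bearing=71.4°
Leg 3: dist=16021.7 km, bearing=123.1°
Total: 40320.6 km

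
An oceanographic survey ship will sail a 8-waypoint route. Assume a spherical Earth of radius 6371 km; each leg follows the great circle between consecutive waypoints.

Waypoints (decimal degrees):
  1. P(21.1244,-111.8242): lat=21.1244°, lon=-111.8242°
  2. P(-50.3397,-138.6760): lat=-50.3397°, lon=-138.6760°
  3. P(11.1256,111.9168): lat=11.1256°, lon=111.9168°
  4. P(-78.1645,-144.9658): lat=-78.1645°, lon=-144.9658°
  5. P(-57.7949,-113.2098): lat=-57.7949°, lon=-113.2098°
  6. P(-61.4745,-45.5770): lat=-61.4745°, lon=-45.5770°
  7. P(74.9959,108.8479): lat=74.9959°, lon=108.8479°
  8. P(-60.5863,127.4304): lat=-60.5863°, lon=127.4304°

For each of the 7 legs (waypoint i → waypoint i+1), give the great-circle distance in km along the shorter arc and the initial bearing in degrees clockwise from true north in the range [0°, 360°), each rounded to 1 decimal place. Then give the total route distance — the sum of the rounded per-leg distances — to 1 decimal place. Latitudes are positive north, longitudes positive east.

Leg 1: φ1=0.3686903, φ2=-0.8785935, Δφ=-1.2472838, Δλ=-0.4686523 rad; a=sin²(Δφ/2)+cosφ1·cosφ2·sin²(Δλ/2)=0.3731463176; c=2·atan2(√a, √(1-a))=1.314285218; dist=6371·c=8373.311 ≈ 8373.3 km; running total=8373.3 km
Leg 1 bearing: y=sinΔλ·cosφ2=-0.28828054, x=cosφ1·sinφ2-sinφ1·cosφ2·cosΔλ=-0.92332383; θ=atan2(y, x)=-162.6606° <0 so +360° → 197.3394° ≈ 197.3°
Leg 2: φ1=-0.8785935, φ2=0.1941784, Δφ=1.0727719, Δλ=4.3736694 rad; a=sin²(Δφ/2)+cosφ1·cosφ2·sin²(Δλ/2)=0.6783178977; c=2·atan2(√a, √(1-a))=1.935460741; dist=6371·c=12330.820 ≈ 12330.8 km; running total=20704.1 km
Leg 2 bearing: y=sinΔλ·cosφ2=-0.92545528, x=cosφ1·sinφ2-sinφ1·cosφ2·cosΔλ=-0.12784142; θ=atan2(y, x)=-97.8650° <0 so +360° → 262.1350° ≈ 262.1°
Leg 3: φ1=0.1941784, φ2=-1.3642279, Δφ=-1.5584062, Δλ=-4.4834472 rad; a=sin²(Δφ/2)+cosφ1·cosφ2·sin²(Δλ/2)=0.6172653902; c=2·atan2(√a, √(1-a))=1.807532185; dist=6371·c=11515.788 ≈ 11515.8 km; running total=32219.9 km
Leg 3 bearing: y=sinΔλ·cosφ2=0.19975079, x=cosφ1·sinφ2-sinφ1·cosφ2·cosΔλ=-0.95136477; θ=atan2(y, x)=168.1423° ≈ 168.1°
Leg 4: φ1=-1.3642279, φ2=-1.0087113, Δφ=0.3555166, Δλ=0.5542468 rad; a=sin²(Δφ/2)+cosφ1·cosφ2·sin²(Δλ/2)=0.0394485880; c=2·atan2(√a, √(1-a))=0.399892570; dist=6371·c=2547.716 ≈ 2547.7 km; running total=34767.6 km
Leg 4 bearing: y=sinΔλ·cosφ2=0.28049401, x=cosφ1·sinφ2-sinφ1·cosφ2·cosΔλ=0.26998648; θ=atan2(y, x)=46.0935° ≈ 46.1°
Leg 5: φ1=-1.0087113, φ2=-1.0729324, Δφ=-0.0642211, Δλ=1.1804150 rad; a=sin²(Δφ/2)+cosφ1·cosφ2·sin²(Δλ/2)=0.0798602777; c=2·atan2(√a, √(1-a))=0.572997876; dist=6371·c=3650.569 ≈ 3650.6 km; running total=38418.2 km
Leg 5 bearing: y=sinΔλ·cosφ2=0.44162091, x=cosφ1·sinφ2-sinφ1·cosφ2·cosΔλ=-0.31448597; θ=atan2(y, x)=125.4553° ≈ 125.5°
Leg 6: φ1=-1.0729324, φ2=1.3089254, Δφ=2.3818578, Δλ=2.6952230 rad; a=sin²(Δφ/2)+cosφ1·cosφ2·sin²(Δλ/2)=0.9800846122; c=2·atan2(√a, √(1-a))=2.858403545; dist=6371·c=18210.889 ≈ 18210.9 km; running total=56629.1 km
Leg 6 bearing: y=sinΔλ·cosφ2=0.11176041, x=cosφ1·sinφ2-sinφ1·cosφ2·cosΔλ=0.25609504; θ=atan2(y, x)=23.5766° ≈ 23.6°
Leg 7: φ1=1.3089254, φ2=-1.0574304, Δφ=-2.3663558, Δλ=0.3243258 rad; a=sin²(Δφ/2)+cosφ1·cosφ2·sin²(Δλ/2)=0.8604418936; c=2·atan2(√a, √(1-a))=2.375873005; dist=6371·c=15136.687 ≈ 15136.7 km; running total=71765.8 km
Leg 7 bearing: y=sinΔλ·cosφ2=0.15650259, x=cosφ1·sinφ2-sinφ1·cosφ2·cosΔλ=-0.67515443; θ=atan2(y, x)=166.9492° ≈ 166.9°

Leg 1: dist=8373.3 km, bearing=197.3°
Leg 2: dist=12330.8 km, bearing=262.1°
Leg 3: dist=11515.8 km, bearing=168.1°
Leg 4: dist=2547.7 km, bearing=46.1°
Leg 5: dist=3650.6 km, bearing=125.5°
Leg 6: dist=18210.9 km, bearing=23.6°
Leg 7: dist=15136.7 km, bearing=166.9°
Total: 71765.8 km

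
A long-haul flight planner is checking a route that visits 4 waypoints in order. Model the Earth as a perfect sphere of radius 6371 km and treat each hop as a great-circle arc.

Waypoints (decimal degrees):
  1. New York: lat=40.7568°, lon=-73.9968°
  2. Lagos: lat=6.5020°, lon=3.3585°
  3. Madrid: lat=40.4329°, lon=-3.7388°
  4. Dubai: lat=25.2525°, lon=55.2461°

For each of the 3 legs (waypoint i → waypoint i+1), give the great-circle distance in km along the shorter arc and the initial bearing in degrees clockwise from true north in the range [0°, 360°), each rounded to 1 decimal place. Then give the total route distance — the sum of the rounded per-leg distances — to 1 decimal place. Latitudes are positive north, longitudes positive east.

Leg 1: φ1=0.7113404, φ2=0.1134813, Δφ=-0.5978590, Δλ=1.3501047 rad; a=sin²(Δφ/2)+cosφ1·cosφ2·sin²(Δλ/2)=0.3806608858; c=2·atan2(√a, √(1-a))=1.329791813; dist=6371·c=8472.104 ≈ 8472.1 km; running total=8472.1 km
Leg 1 bearing: y=sinΔλ·cosφ2=0.96947018, x=cosφ1·sinφ2-sinφ1·cosφ2·cosΔλ=-0.05621625; θ=atan2(y, x)=93.3187° ≈ 93.3°
Leg 2: φ1=0.1134813, φ2=0.7056872, Δφ=0.5922059, Δλ=-0.1238713 rad; a=sin²(Δφ/2)+cosφ1·cosφ2·sin²(Δλ/2)=0.0880416767; c=2·atan2(√a, √(1-a))=0.602508443; dist=6371·c=3838.581 ≈ 3838.6 km; running total=12310.7 km
Leg 2 bearing: y=sinΔλ·cosφ2=-0.09404565, x=cosφ1·sinφ2-sinφ1·cosφ2·cosΔλ=0.55885309; θ=atan2(y, x)=-9.5524° <0 so +360° → 350.4476° ≈ 350.4°
Leg 3: φ1=0.7056872, φ2=0.4407393, Δφ=-0.2649480, Δλ=1.0294807 rad; a=sin²(Δφ/2)+cosφ1·cosφ2·sin²(Δλ/2)=0.1842994693; c=2·atan2(√a, √(1-a))=0.887437684; dist=6371·c=5653.865 ≈ 5653.9 km; running total=17964.6 km
Leg 3 bearing: y=sinΔλ·cosφ2=0.77513063, x=cosφ1·sinφ2-sinφ1·cosφ2·cosΔλ=0.02247680; θ=atan2(y, x)=88.3390° ≈ 88.3°

Leg 1: dist=8472.1 km, bearing=93.3°
Leg 2: dist=3838.6 km, bearing=350.4°
Leg 3: dist=5653.9 km, bearing=88.3°
Total: 17964.6 km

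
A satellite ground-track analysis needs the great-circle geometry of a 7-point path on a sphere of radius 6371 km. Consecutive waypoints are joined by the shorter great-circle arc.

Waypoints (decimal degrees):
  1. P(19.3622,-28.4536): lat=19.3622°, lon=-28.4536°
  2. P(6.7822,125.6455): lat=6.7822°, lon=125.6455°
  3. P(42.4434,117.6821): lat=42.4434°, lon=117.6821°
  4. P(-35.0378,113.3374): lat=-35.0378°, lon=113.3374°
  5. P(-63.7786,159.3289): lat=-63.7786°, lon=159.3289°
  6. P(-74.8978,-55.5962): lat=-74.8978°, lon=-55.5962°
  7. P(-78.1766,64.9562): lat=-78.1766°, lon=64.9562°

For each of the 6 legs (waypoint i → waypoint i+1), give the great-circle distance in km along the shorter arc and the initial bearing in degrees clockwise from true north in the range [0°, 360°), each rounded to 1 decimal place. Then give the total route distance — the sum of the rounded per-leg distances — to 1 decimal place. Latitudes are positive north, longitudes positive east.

Leg 1: dist=15953.5 km, bearing=46.8°
Leg 2: dist=4041.9 km, bearing=350.1°
Leg 3: dist=8626.8 km, bearing=183.6°
Leg 4: dist=4444.5 km, bearing=150.4°
Leg 5: dist=4391.2 km, bearing=166.4°
Leg 6: dist=2600.5 km, bearing=153.6°
Total: 40058.4 km

Leg 1: φ1=0.3379341, φ2=0.1183717, Δφ=-0.2195624, Δλ=2.6895367 rad; a=sin²(Δφ/2)+cosφ1·cosφ2·sin²(Δλ/2)=0.9017908529; c=2·atan2(√a, √(1-a))=2.504085038; dist=6371·c=15953.526 ≈ 15953.5 km; running total=15953.5 km
Leg 1 bearing: y=sinΔλ·cosφ2=0.43375919, x=cosφ1·sinφ2-sinφ1·cosφ2·cosΔλ=0.40756522; θ=atan2(y, x)=46.7833° ≈ 46.8°
Leg 2: φ1=0.1183717, φ2=0.7407771, Δφ=0.6224054, Δλ=-0.1389875 rad; a=sin²(Δφ/2)+cosφ1·cosφ2·sin²(Δλ/2)=0.0972939315; c=2·atan2(√a, √(1-a))=0.634425849; dist=6371·c=4041.927 ≈ 4041.9 km; running total=19995.4 km
Leg 2 bearing: y=sinΔλ·cosφ2=-0.10223518, x=cosφ1·sinφ2-sinφ1·cosφ2·cosΔλ=0.58383153; θ=atan2(y, x)=-9.9324° <0 so +360° → 350.0676° ≈ 350.1°
Leg 3: φ1=0.7407771, φ2=-0.6115250, Δφ=-1.3523020, Δλ=-0.0758293 rad; a=sin²(Δφ/2)+cosφ1·cosφ2·sin²(Δλ/2)=0.3924881745; c=2·atan2(√a, √(1-a))=1.354080279; dist=6371·c=8626.845 ≈ 8626.8 km; running total=28622.2 km
Leg 3 bearing: y=sinΔλ·cosφ2=-0.06202755, x=cosφ1·sinφ2-sinφ1·cosφ2·cosΔλ=-0.97463707; θ=atan2(y, x)=-176.3585° <0 so +360° → 183.6415° ≈ 183.6°
Leg 4: φ1=-0.6115250, φ2=-1.1131466, Δφ=-0.5016216, Δλ=0.8027031 rad; a=sin²(Δφ/2)+cosφ1·cosφ2·sin²(Δλ/2)=0.1168100702; c=2·atan2(√a, √(1-a))=0.697609723; dist=6371·c=4444.472 ≈ 4444.5 km; running total=33066.7 km
Leg 4 bearing: y=sinΔλ·cosφ2=0.31778824, x=cosφ1·sinφ2-sinφ1·cosφ2·cosΔλ=-0.55827640; θ=atan2(y, x)=150.3501° ≈ 150.4°
Leg 5: φ1=-1.1131466, φ2=-1.3072132, Δφ=-0.1940667, Δλ=-3.7511506 rad; a=sin²(Δφ/2)+cosφ1·cosφ2·sin²(Δλ/2)=0.1141375877; c=2·atan2(√a, √(1-a))=0.689247447; dist=6371·c=4391.195 ≈ 4391.2 km; running total=37457.9 km
Leg 5 bearing: y=sinΔλ·cosφ2=0.14916139, x=cosφ1·sinφ2-sinφ1·cosφ2·cosΔλ=-0.61821653; θ=atan2(y, x)=166.4351° ≈ 166.4°
Leg 6: φ1=-1.3072132, φ2=-1.3644391, Δφ=-0.0572259, Δλ=2.1040363 rad; a=sin²(Δφ/2)+cosφ1·cosφ2·sin²(Δλ/2)=0.0410786262; c=2·atan2(√a, √(1-a))=0.408185101; dist=6371·c=2600.547 ≈ 2600.5 km; running total=40058.4 km
Leg 6 bearing: y=sinΔλ·cosφ2=0.17644903, x=cosφ1·sinφ2-sinφ1·cosφ2·cosΔλ=-0.35557057; θ=atan2(y, x)=153.6075° ≈ 153.6°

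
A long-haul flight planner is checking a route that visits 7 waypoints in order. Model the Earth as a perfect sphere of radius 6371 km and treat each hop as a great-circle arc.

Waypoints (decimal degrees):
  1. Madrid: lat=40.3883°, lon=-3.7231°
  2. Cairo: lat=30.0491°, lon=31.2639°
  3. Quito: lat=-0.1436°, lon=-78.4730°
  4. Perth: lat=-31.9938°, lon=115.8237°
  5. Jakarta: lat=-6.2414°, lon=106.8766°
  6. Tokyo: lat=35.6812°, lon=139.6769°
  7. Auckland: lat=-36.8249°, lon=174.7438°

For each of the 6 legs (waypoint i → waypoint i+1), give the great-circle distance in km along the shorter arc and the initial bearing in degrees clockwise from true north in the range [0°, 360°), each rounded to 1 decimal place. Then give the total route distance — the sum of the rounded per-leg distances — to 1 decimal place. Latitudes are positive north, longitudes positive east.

Leg 1: dist=3353.8 km, bearing=98.9°
Leg 2: dist=11905.8 km, bearing=280.1°
Leg 3: dist=16138.4 km, bearing=201.5°
Leg 4: dist=3010.5 km, bearing=340.1°
Leg 5: dist=5785.0 km, bearing=33.9°
Leg 6: dist=8837.8 km, bearing=152.1°
Total: 49031.3 km

Leg 1: φ1=0.7049088, φ2=0.5244557, Δφ=-0.1804531, Δλ=0.6106383 rad; a=sin²(Δφ/2)+cosφ1·cosφ2·sin²(Δλ/2)=0.0676923532; c=2·atan2(√a, √(1-a))=0.526412145; dist=6371·c=3353.772 ≈ 3353.8 km; running total=3353.8 km
Leg 1 bearing: y=sinΔλ·cosφ2=0.49632493, x=cosφ1·sinφ2-sinφ1·cosφ2·cosΔλ=-0.07811506; θ=atan2(y, x)=98.9442° ≈ 98.9°
Leg 2: φ1=0.5244557, φ2=-0.0025063, Δφ=-0.5269620, Δλ=-1.9152702 rad; a=sin²(Δφ/2)+cosφ1·cosφ2·sin²(Δλ/2)=0.6467836885; c=2·atan2(√a, √(1-a))=1.868752844; dist=6371·c=11905.824 ≈ 11905.8 km; running total=15259.6 km
Leg 2 bearing: y=sinΔλ·cosφ2=-0.94125030, x=cosφ1·sinφ2-sinφ1·cosφ2·cosΔλ=0.16693135; θ=atan2(y, x)=-79.9431° <0 so +360° → 280.0569° ≈ 280.1°
Leg 3: φ1=-0.0025063, φ2=-0.5583972, Δφ=-0.5558909, Δλ=3.3911171 rad; a=sin²(Δφ/2)+cosφ1·cosφ2·sin²(Δλ/2)=0.9102545443; c=2·atan2(√a, √(1-a))=2.533097363; dist=6371·c=16138.363 ≈ 16138.4 km; running total=31398.0 km
Leg 3 bearing: y=sinΔλ·cosφ2=-0.20943387, x=cosφ1·sinφ2-sinφ1·cosφ2·cosΔλ=-0.53188560; θ=atan2(y, x)=-158.5076° <0 so +360° → 201.4924° ≈ 201.5°
Leg 4: φ1=-0.5583972, φ2=-0.1089330, Δφ=0.4494642, Δλ=-0.1561564 rad; a=sin²(Δφ/2)+cosφ1·cosφ2·sin²(Δλ/2)=0.0547891204; c=2·atan2(√a, √(1-a))=0.472525330; dist=6371·c=3010.459 ≈ 3010.5 km; running total=34408.5 km
Leg 4 bearing: y=sinΔλ·cosφ2=-0.15460065, x=cosφ1·sinφ2-sinφ1·cosφ2·cosΔλ=0.42807444; θ=atan2(y, x)=-19.8574° <0 so +360° → 340.1426° ≈ 340.1°
Leg 5: φ1=-0.1089330, φ2=0.6227544, Δφ=0.7316874, Δλ=0.5724732 rad; a=sin²(Δφ/2)+cosφ1·cosφ2·sin²(Δλ/2)=0.1923451840; c=2·atan2(√a, √(1-a))=0.908017629; dist=6371·c=5784.980 ≈ 5785.0 km; running total=40193.5 km
Leg 5 bearing: y=sinΔλ·cosφ2=0.44001959, x=cosφ1·sinφ2-sinφ1·cosφ2·cosΔλ=0.65404650; θ=atan2(y, x)=33.9313° ≈ 33.9°
Leg 6: φ1=0.6227544, φ2=-0.6427158, Δφ=-1.2654702, Δλ=0.6120329 rad; a=sin²(Δφ/2)+cosφ1·cosφ2·sin²(Δλ/2)=0.4087096772; c=2·atan2(√a, √(1-a))=1.387185746; dist=6371·c=8837.760 ≈ 8837.8 km; running total=49031.3 km
Leg 6 bearing: y=sinΔλ·cosφ2=0.45989659, x=cosφ1·sinφ2-sinφ1·cosφ2·cosΔλ=-0.86899910; θ=atan2(y, x)=152.1111° ≈ 152.1°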